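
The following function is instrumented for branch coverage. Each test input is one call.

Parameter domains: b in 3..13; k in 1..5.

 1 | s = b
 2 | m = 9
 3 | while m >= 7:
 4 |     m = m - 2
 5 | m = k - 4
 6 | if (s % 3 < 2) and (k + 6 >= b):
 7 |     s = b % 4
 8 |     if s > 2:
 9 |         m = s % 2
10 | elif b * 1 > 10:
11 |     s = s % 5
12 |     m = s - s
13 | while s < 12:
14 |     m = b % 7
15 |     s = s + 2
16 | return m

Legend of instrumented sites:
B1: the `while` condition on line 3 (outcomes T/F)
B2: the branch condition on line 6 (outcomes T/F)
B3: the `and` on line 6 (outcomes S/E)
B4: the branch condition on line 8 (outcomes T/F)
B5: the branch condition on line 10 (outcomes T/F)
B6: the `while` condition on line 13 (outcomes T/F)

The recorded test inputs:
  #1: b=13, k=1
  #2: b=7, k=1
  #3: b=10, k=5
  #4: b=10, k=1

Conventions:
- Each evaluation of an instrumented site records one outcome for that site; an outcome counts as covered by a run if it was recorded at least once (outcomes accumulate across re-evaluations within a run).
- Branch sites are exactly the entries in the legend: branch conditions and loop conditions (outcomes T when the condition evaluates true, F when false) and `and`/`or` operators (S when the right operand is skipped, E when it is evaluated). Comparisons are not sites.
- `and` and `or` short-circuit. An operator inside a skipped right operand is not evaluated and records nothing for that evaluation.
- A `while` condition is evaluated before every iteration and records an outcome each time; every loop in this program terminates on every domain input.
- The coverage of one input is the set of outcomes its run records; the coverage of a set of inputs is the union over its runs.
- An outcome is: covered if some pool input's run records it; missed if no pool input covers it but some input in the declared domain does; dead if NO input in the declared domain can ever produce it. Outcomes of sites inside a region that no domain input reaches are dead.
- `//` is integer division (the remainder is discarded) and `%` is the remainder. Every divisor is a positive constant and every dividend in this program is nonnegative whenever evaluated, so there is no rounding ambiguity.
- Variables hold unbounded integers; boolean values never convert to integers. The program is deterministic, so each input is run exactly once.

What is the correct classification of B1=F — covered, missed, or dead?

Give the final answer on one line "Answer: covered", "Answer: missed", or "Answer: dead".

B1=F is recorded by pool input(s) 1, 2, 3, 4 -> covered

Answer: covered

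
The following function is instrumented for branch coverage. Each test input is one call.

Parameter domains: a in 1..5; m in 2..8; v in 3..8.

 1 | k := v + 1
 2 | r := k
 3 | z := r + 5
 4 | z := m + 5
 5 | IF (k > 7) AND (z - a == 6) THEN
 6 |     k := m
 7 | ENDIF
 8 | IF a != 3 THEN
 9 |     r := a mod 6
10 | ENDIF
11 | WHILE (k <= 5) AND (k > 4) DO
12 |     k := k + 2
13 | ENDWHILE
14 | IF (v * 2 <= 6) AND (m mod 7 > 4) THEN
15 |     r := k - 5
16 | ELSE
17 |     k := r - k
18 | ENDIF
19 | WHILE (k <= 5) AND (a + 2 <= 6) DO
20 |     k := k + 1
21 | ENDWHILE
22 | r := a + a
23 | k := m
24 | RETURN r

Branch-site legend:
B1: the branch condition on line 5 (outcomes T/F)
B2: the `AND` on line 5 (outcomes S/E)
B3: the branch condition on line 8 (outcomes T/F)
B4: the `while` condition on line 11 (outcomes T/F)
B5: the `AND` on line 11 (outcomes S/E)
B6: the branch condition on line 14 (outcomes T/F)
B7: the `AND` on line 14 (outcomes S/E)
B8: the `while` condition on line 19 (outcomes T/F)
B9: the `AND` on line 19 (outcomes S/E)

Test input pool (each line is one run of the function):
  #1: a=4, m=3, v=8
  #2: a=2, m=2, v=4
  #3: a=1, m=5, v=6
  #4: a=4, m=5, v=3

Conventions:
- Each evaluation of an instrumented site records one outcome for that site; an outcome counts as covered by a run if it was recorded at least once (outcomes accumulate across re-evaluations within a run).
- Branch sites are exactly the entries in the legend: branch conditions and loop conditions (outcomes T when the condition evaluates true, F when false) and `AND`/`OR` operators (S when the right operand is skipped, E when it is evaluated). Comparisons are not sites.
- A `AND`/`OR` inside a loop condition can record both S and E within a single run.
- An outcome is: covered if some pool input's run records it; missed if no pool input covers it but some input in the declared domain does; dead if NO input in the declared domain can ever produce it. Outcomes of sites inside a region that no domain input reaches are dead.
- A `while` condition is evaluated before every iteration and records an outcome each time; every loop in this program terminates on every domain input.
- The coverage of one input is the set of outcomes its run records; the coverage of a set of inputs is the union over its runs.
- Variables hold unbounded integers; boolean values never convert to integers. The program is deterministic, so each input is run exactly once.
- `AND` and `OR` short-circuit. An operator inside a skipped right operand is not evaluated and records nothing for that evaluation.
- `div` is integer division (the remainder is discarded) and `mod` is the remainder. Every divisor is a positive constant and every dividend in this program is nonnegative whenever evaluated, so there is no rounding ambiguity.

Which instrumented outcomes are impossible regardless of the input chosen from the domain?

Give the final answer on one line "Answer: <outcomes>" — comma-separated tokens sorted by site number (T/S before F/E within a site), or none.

exhaustive pass over the 210-input domain:
  reachable outcomes have witnesses, e.g. B1=T (e.g. a=1, m=2, v=7), B1=F (e.g. a=1, m=2, v=3), B2=S (e.g. a=1, m=2, v=3), B2=E (e.g. a=1, m=2, v=7)

Answer: none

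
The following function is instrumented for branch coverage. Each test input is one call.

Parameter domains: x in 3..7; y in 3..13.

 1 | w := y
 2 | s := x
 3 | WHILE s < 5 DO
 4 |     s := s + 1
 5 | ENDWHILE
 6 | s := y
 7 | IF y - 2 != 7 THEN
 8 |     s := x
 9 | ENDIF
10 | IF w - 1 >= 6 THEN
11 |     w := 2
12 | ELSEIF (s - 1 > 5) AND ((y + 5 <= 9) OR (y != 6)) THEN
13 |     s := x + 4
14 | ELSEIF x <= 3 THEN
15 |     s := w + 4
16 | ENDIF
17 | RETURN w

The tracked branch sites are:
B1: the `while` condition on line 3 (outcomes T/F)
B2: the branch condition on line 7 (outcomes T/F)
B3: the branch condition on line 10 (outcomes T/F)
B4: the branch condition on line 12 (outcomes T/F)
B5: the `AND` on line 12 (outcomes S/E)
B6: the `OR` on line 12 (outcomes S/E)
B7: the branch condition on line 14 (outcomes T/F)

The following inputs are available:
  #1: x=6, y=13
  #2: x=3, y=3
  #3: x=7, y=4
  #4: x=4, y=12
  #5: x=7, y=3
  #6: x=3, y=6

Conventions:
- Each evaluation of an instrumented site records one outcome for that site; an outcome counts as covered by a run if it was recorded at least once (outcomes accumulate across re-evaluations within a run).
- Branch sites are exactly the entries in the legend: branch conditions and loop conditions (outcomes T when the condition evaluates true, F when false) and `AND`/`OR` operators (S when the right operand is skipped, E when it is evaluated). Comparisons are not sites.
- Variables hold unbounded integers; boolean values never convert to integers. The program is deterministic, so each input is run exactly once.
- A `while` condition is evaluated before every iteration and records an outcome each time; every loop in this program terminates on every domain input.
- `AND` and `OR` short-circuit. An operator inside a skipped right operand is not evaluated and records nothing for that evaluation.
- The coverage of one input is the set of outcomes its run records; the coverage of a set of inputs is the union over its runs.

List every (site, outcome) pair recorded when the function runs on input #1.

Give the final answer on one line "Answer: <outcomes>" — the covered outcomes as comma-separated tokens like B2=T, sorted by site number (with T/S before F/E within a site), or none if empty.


Event log for input #1 (x=6, y=13):
  B1->F, B2->T, B3->T
deduplicating events, the covered set is: B1=F, B2=T, B3=T
Answer: B1=F, B2=T, B3=T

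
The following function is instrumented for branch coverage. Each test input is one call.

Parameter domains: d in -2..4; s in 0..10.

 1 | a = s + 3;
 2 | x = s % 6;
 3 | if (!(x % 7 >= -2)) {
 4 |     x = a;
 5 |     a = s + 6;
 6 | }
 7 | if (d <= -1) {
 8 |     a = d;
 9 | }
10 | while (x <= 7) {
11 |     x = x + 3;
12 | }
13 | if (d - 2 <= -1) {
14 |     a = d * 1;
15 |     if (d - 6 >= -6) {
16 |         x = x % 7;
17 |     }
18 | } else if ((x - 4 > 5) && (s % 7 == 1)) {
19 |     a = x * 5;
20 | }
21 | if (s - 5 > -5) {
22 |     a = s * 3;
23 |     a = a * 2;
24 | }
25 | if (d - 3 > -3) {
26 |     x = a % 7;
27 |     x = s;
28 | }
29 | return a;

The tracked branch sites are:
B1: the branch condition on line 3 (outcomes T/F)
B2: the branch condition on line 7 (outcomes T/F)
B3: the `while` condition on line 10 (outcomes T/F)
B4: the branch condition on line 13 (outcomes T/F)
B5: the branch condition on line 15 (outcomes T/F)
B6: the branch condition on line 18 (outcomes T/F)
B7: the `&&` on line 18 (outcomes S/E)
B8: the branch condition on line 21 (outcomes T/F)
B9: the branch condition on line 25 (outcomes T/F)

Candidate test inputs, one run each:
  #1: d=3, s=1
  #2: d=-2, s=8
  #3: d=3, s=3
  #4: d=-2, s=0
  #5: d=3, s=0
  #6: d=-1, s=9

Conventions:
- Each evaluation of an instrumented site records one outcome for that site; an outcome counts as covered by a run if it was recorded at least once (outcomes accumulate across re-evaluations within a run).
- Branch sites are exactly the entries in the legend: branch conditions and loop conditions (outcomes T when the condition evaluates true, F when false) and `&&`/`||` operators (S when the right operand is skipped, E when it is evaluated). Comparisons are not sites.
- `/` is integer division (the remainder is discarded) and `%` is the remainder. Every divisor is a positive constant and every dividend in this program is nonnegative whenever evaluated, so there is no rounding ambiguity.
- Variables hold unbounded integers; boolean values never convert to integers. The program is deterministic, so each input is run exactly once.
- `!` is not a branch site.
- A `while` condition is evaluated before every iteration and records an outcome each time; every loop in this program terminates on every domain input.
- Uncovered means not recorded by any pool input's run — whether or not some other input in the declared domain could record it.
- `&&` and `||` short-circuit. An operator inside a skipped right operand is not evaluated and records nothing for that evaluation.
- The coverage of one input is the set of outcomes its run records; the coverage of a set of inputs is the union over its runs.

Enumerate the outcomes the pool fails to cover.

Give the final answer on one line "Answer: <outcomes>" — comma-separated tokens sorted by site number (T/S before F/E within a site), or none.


input #1, d=3, s=1: outcomes B1=F, B2=F, B3=T, B3=F, B4=F, B6=T, B7=E, B8=T, B9=T
input #2, d=-2, s=8: outcomes B1=F, B2=T, B3=T, B3=F, B4=T, B5=F, B8=T, B9=F
input #3, d=3, s=3: outcomes B1=F, B2=F, B3=T, B3=F, B4=F, B6=F, B7=S, B8=T, B9=T
input #4, d=-2, s=0: outcomes B1=F, B2=T, B3=T, B3=F, B4=T, B5=F, B8=F, B9=F
input #5, d=3, s=0: outcomes B1=F, B2=F, B3=T, B3=F, B4=F, B6=F, B7=S, B8=F, B9=T
input #6, d=-1, s=9: outcomes B1=F, B2=T, B3=T, B3=F, B4=T, B5=F, B8=T, B9=F
union over the pool: B1=F, B2=T, B2=F, B3=T, B3=F, B4=T, B4=F, B5=F, B6=T, B6=F, B7=S, B7=E, B8=T, B8=F, B9=T, B9=F
uncovered (2 of 18): B1=T, B5=T
Answer: B1=T, B5=T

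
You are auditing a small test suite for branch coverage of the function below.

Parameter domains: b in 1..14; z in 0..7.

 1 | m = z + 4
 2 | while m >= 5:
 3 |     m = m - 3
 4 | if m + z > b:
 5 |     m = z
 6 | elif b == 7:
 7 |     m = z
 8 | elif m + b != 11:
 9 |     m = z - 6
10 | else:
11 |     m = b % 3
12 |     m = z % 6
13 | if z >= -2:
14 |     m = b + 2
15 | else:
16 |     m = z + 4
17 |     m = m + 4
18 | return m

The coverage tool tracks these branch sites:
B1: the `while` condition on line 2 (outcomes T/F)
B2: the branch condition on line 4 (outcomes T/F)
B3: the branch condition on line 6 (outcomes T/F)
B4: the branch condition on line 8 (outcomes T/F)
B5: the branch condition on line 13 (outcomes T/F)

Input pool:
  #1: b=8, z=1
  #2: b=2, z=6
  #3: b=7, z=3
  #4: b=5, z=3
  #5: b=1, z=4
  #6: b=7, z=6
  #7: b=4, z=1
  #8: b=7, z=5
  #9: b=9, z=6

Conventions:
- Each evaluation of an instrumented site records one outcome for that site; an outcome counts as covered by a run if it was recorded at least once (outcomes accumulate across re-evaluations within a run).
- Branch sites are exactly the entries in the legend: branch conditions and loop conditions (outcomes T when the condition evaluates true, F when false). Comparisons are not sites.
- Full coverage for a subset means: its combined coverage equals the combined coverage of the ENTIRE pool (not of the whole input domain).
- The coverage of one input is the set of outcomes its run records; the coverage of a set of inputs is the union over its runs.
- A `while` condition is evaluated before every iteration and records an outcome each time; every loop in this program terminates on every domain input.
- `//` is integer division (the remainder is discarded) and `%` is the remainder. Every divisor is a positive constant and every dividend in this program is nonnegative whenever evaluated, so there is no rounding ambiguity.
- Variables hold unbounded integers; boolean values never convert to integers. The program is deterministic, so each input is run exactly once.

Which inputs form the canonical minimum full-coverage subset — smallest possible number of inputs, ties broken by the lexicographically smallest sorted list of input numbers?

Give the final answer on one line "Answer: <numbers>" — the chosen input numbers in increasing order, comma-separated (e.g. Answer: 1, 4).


test 1 (b=8, z=1) fires B1->T, B1->F, B2->F, B3->F, B4->T, B5->T; hits B1=T, B1=F, B2=F, B3=F, B4=T, B5=T
test 2 (b=2, z=6) fires B1->T, B1->T, B1->F, B2->T, B5->T; hits B1=T, B1=F, B2=T, B5=T
test 3 (b=7, z=3) fires B1->T, B1->F, B2->F, B3->T, B5->T; hits B1=T, B1=F, B2=F, B3=T, B5=T
test 4 (b=5, z=3) fires B1->T, B1->F, B2->T, B5->T; hits B1=T, B1=F, B2=T, B5=T
test 5 (b=1, z=4) fires B1->T, B1->T, B1->F, B2->T, B5->T; hits B1=T, B1=F, B2=T, B5=T
test 6 (b=7, z=6) fires B1->T, B1->T, B1->F, B2->T, B5->T; hits B1=T, B1=F, B2=T, B5=T
test 7 (b=4, z=1) fires B1->T, B1->F, B2->F, B3->F, B4->T, B5->T; hits B1=T, B1=F, B2=F, B3=F, B4=T, B5=T
test 8 (b=7, z=5) fires B1->T, B1->T, B1->F, B2->T, B5->T; hits B1=T, B1=F, B2=T, B5=T
test 9 (b=9, z=6) fires B1->T, B1->T, B1->F, B2->T, B5->T; hits B1=T, B1=F, B2=T, B5=T
together the pool reaches 8 outcomes: B1=T, B1=F, B2=T, B2=F, B3=T, B3=F, B4=T, B5=T
size 1 is not enough: best union over all size-1 subsets is 6/8
size 2 is not enough: best union over all size-2 subsets is 7/8
the canonical winner is {1, 2, 3}: size 3, full 8-outcome coverage, earliest index list among size-3 covers
Answer: 1, 2, 3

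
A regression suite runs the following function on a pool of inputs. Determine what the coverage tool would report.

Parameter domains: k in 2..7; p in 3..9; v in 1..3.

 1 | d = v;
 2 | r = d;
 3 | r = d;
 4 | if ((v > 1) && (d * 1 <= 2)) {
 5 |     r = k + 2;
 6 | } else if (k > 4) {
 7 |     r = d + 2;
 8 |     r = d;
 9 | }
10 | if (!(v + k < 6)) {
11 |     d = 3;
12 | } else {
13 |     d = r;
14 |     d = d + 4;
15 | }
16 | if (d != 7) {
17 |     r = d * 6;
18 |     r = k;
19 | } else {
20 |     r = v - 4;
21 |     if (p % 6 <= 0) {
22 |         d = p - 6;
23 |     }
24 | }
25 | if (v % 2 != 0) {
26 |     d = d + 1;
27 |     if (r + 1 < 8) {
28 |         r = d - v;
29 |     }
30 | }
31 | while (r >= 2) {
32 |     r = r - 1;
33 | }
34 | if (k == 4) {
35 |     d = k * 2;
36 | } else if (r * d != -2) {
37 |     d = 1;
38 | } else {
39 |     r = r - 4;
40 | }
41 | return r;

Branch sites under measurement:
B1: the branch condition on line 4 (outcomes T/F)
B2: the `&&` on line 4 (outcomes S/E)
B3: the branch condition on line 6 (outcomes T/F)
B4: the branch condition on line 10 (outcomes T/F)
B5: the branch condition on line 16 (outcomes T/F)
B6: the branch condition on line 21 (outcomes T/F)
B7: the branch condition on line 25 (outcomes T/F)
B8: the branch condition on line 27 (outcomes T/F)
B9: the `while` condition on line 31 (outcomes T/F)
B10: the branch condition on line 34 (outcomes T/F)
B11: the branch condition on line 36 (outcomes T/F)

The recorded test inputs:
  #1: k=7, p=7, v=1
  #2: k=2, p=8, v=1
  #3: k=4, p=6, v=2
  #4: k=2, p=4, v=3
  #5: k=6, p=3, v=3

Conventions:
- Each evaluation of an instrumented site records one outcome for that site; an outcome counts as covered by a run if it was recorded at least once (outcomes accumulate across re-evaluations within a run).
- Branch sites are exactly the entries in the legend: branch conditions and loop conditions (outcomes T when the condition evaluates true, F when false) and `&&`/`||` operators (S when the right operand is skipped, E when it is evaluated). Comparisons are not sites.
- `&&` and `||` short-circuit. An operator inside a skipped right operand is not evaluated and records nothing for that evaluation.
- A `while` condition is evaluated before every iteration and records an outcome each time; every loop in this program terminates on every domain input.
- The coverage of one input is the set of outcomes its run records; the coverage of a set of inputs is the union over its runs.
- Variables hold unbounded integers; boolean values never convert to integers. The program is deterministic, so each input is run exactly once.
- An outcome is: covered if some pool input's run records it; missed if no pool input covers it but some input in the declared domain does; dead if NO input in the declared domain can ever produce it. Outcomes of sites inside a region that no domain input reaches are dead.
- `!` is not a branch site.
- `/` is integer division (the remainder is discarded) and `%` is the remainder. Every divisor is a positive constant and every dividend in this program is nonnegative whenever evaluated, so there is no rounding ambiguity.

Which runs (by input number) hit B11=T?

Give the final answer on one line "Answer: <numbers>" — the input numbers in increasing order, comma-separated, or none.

input #1 (k=7, p=7, v=1): records B11=T
input #2 (k=2, p=8, v=1): records B11=T
input #3 (k=4, p=6, v=2): does not record B11=T
input #4 (k=2, p=4, v=3): records B11=T
input #5 (k=6, p=3, v=3): records B11=T

Answer: 1, 2, 4, 5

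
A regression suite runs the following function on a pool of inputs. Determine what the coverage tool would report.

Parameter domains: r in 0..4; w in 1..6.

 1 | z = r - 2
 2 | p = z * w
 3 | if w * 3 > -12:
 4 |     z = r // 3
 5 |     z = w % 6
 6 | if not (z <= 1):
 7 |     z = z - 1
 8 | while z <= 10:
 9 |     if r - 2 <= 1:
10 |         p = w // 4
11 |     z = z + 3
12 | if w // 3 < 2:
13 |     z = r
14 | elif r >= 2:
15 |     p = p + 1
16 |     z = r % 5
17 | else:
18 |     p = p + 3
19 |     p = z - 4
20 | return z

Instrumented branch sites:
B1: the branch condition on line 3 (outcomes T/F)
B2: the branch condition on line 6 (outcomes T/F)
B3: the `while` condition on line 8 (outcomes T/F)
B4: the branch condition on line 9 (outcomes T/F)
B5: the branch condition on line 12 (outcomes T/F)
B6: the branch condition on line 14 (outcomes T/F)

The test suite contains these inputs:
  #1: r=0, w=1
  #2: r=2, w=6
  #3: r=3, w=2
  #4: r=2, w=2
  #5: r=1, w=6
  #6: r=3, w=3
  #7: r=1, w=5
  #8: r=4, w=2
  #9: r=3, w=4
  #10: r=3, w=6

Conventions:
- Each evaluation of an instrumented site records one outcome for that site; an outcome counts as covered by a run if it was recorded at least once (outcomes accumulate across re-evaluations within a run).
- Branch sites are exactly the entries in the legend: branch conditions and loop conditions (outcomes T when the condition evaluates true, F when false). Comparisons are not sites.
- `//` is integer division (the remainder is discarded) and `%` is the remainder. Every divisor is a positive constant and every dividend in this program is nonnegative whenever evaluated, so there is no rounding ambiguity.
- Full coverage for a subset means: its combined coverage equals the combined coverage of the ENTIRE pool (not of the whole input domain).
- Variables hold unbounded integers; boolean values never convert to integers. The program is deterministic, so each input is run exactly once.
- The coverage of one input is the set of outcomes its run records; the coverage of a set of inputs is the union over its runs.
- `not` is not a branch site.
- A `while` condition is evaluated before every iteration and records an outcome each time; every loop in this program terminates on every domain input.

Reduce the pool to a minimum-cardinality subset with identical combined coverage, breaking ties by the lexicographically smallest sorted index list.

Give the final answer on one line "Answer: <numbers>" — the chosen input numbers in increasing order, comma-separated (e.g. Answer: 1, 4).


input #1 (r=0, w=1): events B1->T, B2->F, B3->T, B4->T, B3->T, B4->T, B3->T, B4->T, B3->T, B4->T, B3->F, B5->T; covers B1=T, B2=F, B3=T, B3=F, B4=T, B5=T
input #2 (r=2, w=6): events B1->T, B2->F, B3->T, B4->T, B3->T, B4->T, B3->T, B4->T, B3->T, B4->T, B3->F, B5->F, B6->T; covers B1=T, B2=F, B3=T, B3=F, B4=T, B5=F, B6=T
input #3 (r=3, w=2): events B1->T, B2->T, B3->T, B4->T, B3->T, B4->T, B3->T, B4->T, B3->T, B4->T, B3->F, B5->T; covers B1=T, B2=T, B3=T, B3=F, B4=T, B5=T
input #4 (r=2, w=2): events B1->T, B2->T, B3->T, B4->T, B3->T, B4->T, B3->T, B4->T, B3->T, B4->T, B3->F, B5->T; covers B1=T, B2=T, B3=T, B3=F, B4=T, B5=T
input #5 (r=1, w=6): events B1->T, B2->F, B3->T, B4->T, B3->T, B4->T, B3->T, B4->T, B3->T, B4->T, B3->F, B5->F, B6->F; covers B1=T, B2=F, B3=T, B3=F, B4=T, B5=F, B6=F
input #6 (r=3, w=3): events B1->T, B2->T, B3->T, B4->T, B3->T, B4->T, B3->T, B4->T, B3->F, B5->T; covers B1=T, B2=T, B3=T, B3=F, B4=T, B5=T
input #7 (r=1, w=5): events B1->T, B2->T, B3->T, B4->T, B3->T, B4->T, B3->T, B4->T, B3->F, B5->T; covers B1=T, B2=T, B3=T, B3=F, B4=T, B5=T
input #8 (r=4, w=2): events B1->T, B2->T, B3->T, B4->F, B3->T, B4->F, B3->T, B4->F, B3->T, B4->F, B3->F, B5->T; covers B1=T, B2=T, B3=T, B3=F, B4=F, B5=T
input #9 (r=3, w=4): events B1->T, B2->T, B3->T, B4->T, B3->T, B4->T, B3->T, B4->T, B3->F, B5->T; covers B1=T, B2=T, B3=T, B3=F, B4=T, B5=T
input #10 (r=3, w=6): events B1->T, B2->F, B3->T, B4->T, B3->T, B4->T, B3->T, B4->T, B3->T, B4->T, B3->F, B5->F, B6->T; covers B1=T, B2=F, B3=T, B3=F, B4=T, B5=F, B6=T
together the pool reaches 11 outcomes: B1=T, B2=T, B2=F, B3=T, B3=F, B4=T, B4=F, B5=T, B5=F, B6=T, B6=F
every size-1 subset falls short of the 11 outcomes (best: 7/11)
every size-2 subset falls short of the 11 outcomes (best: 10/11)
inputs {2, 5, 8} (size 3) cover everything; no size-3 subset with a lexicographically smaller index list covers all 11
Answer: 2, 5, 8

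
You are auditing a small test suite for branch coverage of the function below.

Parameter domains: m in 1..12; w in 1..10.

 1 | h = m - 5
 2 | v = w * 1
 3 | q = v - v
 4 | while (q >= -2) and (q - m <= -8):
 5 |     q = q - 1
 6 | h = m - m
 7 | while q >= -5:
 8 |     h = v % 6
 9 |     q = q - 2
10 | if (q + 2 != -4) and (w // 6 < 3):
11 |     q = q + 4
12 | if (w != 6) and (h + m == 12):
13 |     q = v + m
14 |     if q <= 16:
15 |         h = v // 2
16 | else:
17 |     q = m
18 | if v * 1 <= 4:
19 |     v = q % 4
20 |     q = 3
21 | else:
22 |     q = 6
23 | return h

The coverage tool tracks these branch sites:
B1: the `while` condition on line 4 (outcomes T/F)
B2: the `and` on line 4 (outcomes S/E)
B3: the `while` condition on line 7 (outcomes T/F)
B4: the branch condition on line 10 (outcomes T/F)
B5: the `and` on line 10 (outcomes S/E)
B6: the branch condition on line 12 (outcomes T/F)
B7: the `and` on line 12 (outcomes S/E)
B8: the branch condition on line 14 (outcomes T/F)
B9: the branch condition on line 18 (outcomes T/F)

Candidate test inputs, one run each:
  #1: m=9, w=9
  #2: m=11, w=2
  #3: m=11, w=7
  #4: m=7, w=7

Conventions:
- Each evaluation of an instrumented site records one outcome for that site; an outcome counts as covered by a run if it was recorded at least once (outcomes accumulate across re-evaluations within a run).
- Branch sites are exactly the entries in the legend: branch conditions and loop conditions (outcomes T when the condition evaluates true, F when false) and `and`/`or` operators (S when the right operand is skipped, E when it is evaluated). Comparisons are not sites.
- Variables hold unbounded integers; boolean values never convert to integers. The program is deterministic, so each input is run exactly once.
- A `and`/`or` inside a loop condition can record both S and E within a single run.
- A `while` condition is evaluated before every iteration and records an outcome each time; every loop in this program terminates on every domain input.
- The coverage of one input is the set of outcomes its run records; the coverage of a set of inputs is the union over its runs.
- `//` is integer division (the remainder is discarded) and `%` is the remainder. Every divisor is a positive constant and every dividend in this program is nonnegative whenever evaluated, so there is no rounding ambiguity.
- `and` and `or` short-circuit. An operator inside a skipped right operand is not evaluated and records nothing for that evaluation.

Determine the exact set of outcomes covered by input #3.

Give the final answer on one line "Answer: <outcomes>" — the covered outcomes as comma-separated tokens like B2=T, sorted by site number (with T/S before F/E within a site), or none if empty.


Running input #3 (m=11, w=7), event by event:
  B2->E, B1->T, B2->E, B1->T, B2->E, B1->T, B2->S, B1->F, B3->T, B3->T
  B3->F, B5->E, B4->T, B7->E, B6->T, B8->F, B9->F
collecting distinct outcomes: B1=T, B1=F, B2=S, B2=E, B3=T, B3=F, B4=T, B5=E, B6=T, B7=E, B8=F, B9=F
Answer: B1=T, B1=F, B2=S, B2=E, B3=T, B3=F, B4=T, B5=E, B6=T, B7=E, B8=F, B9=F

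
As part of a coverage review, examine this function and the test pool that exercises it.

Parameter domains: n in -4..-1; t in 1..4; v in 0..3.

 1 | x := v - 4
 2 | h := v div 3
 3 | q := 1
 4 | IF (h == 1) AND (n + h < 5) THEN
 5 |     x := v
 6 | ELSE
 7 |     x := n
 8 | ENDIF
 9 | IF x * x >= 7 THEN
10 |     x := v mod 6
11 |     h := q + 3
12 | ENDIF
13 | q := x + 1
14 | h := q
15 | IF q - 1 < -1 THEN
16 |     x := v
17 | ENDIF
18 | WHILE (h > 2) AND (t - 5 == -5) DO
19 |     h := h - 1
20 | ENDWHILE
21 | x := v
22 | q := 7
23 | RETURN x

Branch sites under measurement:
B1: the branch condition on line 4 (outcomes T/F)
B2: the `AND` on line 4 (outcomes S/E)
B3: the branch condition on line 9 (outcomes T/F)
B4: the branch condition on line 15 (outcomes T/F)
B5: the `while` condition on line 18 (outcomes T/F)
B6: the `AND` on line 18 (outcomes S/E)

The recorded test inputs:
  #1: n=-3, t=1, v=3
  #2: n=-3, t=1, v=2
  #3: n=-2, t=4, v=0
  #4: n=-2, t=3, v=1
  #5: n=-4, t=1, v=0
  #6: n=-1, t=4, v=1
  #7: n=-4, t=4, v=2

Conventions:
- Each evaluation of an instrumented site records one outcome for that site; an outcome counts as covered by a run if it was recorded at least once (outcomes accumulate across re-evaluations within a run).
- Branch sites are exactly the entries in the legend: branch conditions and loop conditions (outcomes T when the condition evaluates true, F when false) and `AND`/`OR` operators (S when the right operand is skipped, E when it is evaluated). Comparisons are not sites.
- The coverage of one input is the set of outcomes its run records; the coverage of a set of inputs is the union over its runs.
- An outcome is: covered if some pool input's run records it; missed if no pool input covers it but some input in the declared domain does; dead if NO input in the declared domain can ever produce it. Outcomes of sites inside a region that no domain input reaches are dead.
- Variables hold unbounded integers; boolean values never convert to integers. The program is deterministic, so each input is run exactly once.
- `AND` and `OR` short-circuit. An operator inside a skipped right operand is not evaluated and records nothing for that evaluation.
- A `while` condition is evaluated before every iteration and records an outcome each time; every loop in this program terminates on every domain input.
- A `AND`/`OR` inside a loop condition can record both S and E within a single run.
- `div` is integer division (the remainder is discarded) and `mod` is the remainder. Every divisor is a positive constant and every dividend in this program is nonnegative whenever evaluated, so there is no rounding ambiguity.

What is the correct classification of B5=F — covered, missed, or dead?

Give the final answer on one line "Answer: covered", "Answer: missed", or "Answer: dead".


B5=F is recorded by pool input(s) 1, 2, 3, 4, 5, 6, 7 -> covered
Answer: covered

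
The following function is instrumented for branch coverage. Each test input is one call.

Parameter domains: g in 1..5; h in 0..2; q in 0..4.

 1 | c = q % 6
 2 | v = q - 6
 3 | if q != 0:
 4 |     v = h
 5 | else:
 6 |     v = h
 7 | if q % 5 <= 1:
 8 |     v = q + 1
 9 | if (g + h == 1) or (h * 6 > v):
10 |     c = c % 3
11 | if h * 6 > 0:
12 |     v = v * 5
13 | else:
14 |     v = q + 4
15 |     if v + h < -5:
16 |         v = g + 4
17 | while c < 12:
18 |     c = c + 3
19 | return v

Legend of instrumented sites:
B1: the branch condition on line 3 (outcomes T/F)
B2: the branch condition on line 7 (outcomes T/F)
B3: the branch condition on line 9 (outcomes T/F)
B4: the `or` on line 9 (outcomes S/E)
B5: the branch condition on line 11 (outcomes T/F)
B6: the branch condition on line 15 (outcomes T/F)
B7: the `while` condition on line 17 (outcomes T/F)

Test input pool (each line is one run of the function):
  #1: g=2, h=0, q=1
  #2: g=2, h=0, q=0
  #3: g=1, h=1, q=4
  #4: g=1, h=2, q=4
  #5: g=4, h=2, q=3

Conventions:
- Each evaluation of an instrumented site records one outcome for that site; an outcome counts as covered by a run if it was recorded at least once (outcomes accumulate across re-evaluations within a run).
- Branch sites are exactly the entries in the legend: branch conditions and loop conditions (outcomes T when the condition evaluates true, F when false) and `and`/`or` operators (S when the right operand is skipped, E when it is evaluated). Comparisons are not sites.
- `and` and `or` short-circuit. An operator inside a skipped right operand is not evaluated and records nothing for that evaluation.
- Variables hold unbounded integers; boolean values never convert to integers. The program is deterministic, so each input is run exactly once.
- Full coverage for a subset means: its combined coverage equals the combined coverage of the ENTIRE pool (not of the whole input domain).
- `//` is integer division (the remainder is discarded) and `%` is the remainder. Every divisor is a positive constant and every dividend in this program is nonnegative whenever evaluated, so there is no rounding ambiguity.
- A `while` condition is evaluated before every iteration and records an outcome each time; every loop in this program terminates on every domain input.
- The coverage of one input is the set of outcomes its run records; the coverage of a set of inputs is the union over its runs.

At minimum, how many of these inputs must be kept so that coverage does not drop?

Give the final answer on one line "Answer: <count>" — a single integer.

test 1 (g=2, h=0, q=1) fires B1->T, B2->T, B4->E, B3->F, B5->F, B6->F, B7->T, B7->T, B7->T, B7->T, B7->F; hits B1=T, B2=T, B3=F, B4=E, B5=F, B6=F, B7=T, B7=F
test 2 (g=2, h=0, q=0) fires B1->F, B2->T, B4->E, B3->F, B5->F, B6->F, B7->T, B7->T, B7->T, B7->T, B7->F; hits B1=F, B2=T, B3=F, B4=E, B5=F, B6=F, B7=T, B7=F
test 3 (g=1, h=1, q=4) fires B1->T, B2->F, B4->E, B3->T, B5->T, B7->T, B7->T, B7->T, B7->T, B7->F; hits B1=T, B2=F, B3=T, B4=E, B5=T, B7=T, B7=F
test 4 (g=1, h=2, q=4) fires B1->T, B2->F, B4->E, B3->T, B5->T, B7->T, B7->T, B7->T, B7->T, B7->F; hits B1=T, B2=F, B3=T, B4=E, B5=T, B7=T, B7=F
test 5 (g=4, h=2, q=3) fires B1->T, B2->F, B4->E, B3->T, B5->T, B7->T, B7->T, B7->T, B7->T, B7->F; hits B1=T, B2=F, B3=T, B4=E, B5=T, B7=T, B7=F
union over all inputs: B1=T, B1=F, B2=T, B2=F, B3=T, B3=F, B4=E, B5=T, B5=F, B6=F, B7=T, B7=F (12 outcomes)
no size-1 subset reaches all 12 outcomes (best union: 8/12)
inputs {2, 3} (size 2) cover everything; no size-2 subset with a lexicographically smaller index list covers all 12

Answer: 2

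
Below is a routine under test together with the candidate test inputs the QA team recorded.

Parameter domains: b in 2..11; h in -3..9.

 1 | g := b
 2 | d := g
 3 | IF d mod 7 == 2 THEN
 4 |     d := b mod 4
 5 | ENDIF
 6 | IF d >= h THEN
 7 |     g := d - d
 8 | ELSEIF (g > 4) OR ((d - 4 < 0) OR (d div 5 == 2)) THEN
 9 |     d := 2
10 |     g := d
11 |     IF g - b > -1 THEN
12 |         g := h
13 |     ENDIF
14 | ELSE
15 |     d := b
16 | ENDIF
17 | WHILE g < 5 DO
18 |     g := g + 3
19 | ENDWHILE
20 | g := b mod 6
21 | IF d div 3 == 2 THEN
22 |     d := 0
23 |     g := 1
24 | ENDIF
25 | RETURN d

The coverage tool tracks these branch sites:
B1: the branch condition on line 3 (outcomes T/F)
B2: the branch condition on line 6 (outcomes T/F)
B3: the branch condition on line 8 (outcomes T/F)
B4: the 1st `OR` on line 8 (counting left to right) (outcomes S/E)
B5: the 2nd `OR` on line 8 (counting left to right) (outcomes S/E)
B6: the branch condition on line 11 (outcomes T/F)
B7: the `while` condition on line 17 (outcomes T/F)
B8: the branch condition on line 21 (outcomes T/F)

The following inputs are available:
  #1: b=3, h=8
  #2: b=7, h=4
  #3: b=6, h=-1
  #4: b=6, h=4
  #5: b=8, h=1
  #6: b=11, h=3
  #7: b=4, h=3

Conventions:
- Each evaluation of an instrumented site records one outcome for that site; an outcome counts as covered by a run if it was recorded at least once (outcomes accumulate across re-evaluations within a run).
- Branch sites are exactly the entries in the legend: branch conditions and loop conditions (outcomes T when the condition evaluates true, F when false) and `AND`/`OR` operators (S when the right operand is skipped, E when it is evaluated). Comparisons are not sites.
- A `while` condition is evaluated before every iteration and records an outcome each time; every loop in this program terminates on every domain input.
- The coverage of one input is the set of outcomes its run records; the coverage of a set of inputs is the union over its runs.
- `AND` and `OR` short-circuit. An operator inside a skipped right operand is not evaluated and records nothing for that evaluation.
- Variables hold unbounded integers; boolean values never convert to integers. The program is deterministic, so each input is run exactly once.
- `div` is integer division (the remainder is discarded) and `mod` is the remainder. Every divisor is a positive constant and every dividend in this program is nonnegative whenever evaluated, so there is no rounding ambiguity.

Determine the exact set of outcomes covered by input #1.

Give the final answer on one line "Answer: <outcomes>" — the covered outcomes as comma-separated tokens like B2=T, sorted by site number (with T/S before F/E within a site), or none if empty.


Tracing the run of input #1 (b=3, h=8):
  B1->F, B2->F, B4->E, B5->S, B3->T, B6->F, B7->T, B7->F, B8->F
collecting distinct outcomes: B1=F, B2=F, B3=T, B4=E, B5=S, B6=F, B7=T, B7=F, B8=F
Answer: B1=F, B2=F, B3=T, B4=E, B5=S, B6=F, B7=T, B7=F, B8=F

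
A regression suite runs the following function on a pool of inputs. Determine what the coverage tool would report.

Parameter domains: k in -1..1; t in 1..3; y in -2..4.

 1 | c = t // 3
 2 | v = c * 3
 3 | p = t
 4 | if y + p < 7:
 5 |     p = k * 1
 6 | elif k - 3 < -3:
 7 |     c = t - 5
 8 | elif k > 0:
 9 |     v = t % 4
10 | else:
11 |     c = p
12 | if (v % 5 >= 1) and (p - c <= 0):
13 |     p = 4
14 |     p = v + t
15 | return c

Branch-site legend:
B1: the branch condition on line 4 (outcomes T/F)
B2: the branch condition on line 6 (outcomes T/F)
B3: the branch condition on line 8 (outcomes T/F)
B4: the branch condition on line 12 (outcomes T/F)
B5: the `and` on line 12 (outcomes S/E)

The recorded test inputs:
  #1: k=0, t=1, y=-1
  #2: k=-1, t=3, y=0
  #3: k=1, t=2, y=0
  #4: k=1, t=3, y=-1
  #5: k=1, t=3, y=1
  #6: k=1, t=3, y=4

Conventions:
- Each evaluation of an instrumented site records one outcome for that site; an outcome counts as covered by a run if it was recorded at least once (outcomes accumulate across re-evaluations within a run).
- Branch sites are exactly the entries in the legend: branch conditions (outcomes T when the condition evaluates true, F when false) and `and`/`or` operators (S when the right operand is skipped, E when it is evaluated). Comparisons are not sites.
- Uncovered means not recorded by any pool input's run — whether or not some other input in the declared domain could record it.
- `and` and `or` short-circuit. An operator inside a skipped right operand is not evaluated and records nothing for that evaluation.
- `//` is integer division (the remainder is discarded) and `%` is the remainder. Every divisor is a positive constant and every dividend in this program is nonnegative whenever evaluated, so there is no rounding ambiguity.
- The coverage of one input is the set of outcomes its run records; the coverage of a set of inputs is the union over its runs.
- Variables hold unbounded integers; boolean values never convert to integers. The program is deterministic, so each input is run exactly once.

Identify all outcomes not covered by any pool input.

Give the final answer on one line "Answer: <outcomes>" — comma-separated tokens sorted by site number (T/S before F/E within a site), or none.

input #1, k=0, t=1, y=-1: events B1->T, B5->S, B4->F; outcomes B1=T, B4=F, B5=S
input #2, k=-1, t=3, y=0: events B1->T, B5->E, B4->T; outcomes B1=T, B4=T, B5=E
input #3, k=1, t=2, y=0: events B1->T, B5->S, B4->F; outcomes B1=T, B4=F, B5=S
input #4, k=1, t=3, y=-1: events B1->T, B5->E, B4->T; outcomes B1=T, B4=T, B5=E
input #5, k=1, t=3, y=1: events B1->T, B5->E, B4->T; outcomes B1=T, B4=T, B5=E
input #6, k=1, t=3, y=4: events B1->F, B2->F, B3->T, B5->E, B4->F; outcomes B1=F, B2=F, B3=T, B4=F, B5=E
union over the pool: B1=T, B1=F, B2=F, B3=T, B4=T, B4=F, B5=S, B5=E
uncovered (2 of 10): B2=T, B3=F

Answer: B2=T, B3=F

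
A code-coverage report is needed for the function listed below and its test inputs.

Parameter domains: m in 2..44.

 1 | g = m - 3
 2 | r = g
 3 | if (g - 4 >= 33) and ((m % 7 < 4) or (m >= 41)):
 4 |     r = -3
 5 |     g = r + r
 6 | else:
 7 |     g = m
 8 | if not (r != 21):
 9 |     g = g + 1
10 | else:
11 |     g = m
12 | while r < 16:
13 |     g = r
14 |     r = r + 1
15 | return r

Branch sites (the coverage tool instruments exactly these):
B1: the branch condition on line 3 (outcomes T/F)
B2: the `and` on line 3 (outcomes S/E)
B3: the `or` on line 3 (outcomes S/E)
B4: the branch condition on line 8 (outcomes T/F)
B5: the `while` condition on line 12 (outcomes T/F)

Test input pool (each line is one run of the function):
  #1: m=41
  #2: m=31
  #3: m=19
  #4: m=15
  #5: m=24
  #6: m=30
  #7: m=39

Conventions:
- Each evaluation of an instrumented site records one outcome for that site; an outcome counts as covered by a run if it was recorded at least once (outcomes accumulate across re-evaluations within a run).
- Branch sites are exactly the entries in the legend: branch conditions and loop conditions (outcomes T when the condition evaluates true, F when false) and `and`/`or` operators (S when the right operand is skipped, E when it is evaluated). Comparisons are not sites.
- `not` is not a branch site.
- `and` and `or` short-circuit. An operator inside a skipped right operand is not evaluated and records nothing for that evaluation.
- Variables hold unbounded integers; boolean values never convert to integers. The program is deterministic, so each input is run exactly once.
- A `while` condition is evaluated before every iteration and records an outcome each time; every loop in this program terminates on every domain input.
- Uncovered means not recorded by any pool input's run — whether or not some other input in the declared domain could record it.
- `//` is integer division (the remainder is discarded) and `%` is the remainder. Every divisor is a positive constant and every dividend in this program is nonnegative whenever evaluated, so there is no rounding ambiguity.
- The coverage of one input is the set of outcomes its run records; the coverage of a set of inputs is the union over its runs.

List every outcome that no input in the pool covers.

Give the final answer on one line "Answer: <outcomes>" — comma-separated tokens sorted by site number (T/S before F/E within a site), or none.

#1 (m=41) -> B2->E, B3->E, B1->T, B4->F, B5->T, B5->T, B5->T, B5->T, B5->T, B5->T, B5->T, B5->T, B5->T, B5->T, ...; covered: B1=T, B2=E, B3=E, B4=F, B5=T, B5=F
#2 (m=31) -> B2->S, B1->F, B4->F, B5->F; covered: B1=F, B2=S, B4=F, B5=F
#3 (m=19) -> B2->S, B1->F, B4->F, B5->F; covered: B1=F, B2=S, B4=F, B5=F
#4 (m=15) -> B2->S, B1->F, B4->F, B5->T, B5->T, B5->T, B5->T, B5->F; covered: B1=F, B2=S, B4=F, B5=T, B5=F
#5 (m=24) -> B2->S, B1->F, B4->T, B5->F; covered: B1=F, B2=S, B4=T, B5=F
#6 (m=30) -> B2->S, B1->F, B4->F, B5->F; covered: B1=F, B2=S, B4=F, B5=F
#7 (m=39) -> B2->S, B1->F, B4->F, B5->F; covered: B1=F, B2=S, B4=F, B5=F
union over the pool: B1=T, B1=F, B2=S, B2=E, B3=E, B4=T, B4=F, B5=T, B5=F
uncovered (1 of 10): B3=S

Answer: B3=S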